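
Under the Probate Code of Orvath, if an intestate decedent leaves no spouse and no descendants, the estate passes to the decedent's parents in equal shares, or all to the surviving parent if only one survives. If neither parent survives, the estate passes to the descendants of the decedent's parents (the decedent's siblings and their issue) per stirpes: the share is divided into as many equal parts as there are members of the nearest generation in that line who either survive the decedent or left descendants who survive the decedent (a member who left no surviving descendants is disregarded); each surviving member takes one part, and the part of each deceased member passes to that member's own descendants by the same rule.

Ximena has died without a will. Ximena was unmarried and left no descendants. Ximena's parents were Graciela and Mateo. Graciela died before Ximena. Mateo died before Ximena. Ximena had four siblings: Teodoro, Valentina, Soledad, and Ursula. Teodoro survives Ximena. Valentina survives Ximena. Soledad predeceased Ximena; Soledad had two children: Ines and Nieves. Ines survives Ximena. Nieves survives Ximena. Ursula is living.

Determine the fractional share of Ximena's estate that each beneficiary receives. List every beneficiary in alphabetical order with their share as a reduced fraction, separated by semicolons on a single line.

Ines 1/8; Nieves 1/8; Teodoro 1/4; Ursula 1/4; Valentina 1/4

Neither parent survives and there are no descendants, so the estate passes to Ximena's siblings and their issue per stirpes.
The estate is divided into 4 equal shares of 1/4 among Teodoro, Valentina, Soledad, Ursula.
Teodoro is living and takes 1/4.
Valentina is living and takes 1/4.
Soledad predeceased; the 1/4 allotted to Soledad's branch passes to Soledad's issue by representation.
The 1/4 is divided into 2 equal shares of 1/8 among Ines, Nieves.
Ines is living and takes 1/8.
Nieves is living and takes 1/8.
Ursula is living and takes 1/4.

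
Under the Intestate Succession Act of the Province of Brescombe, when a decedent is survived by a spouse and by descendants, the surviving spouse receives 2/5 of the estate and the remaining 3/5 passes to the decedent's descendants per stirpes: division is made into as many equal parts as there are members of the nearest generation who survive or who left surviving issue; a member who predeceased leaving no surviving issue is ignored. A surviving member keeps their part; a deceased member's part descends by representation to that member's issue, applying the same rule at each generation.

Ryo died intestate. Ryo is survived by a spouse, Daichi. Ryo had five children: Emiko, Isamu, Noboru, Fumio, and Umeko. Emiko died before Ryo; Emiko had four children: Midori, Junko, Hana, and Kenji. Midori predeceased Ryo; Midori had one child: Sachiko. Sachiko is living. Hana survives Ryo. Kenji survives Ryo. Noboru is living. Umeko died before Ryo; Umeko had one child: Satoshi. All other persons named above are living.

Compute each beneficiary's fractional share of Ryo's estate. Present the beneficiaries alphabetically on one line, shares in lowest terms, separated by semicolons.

Daichi, as surviving spouse, takes 2/5.
The remaining 3/5 passes to Ryo's descendants per stirpes.
The 3/5 is divided into 5 equal shares of 3/25 among Emiko, Isamu, Noboru, Fumio, Umeko.
Emiko predeceased; the 3/25 allotted to Emiko's branch passes to Emiko's issue by representation.
The 3/25 is divided into 4 equal shares of 3/100 among Midori, Junko, Hana, Kenji.
Midori predeceased; the 3/100 allotted to Midori's branch passes to Midori's issue by representation.
Sachiko is the sole taker at this level and receives the full 3/100.
Junko is living and takes 3/100.
Hana is living and takes 3/100.
Kenji is living and takes 3/100.
Isamu is living and takes 3/25.
Noboru is living and takes 3/25.
Fumio is living and takes 3/25.
Umeko predeceased; the 3/25 allotted to Umeko's branch passes to Umeko's issue by representation.
Satoshi is the sole taker at this level and receives the full 3/25.

Daichi 2/5; Fumio 3/25; Hana 3/100; Isamu 3/25; Junko 3/100; Kenji 3/100; Noboru 3/25; Sachiko 3/100; Satoshi 3/25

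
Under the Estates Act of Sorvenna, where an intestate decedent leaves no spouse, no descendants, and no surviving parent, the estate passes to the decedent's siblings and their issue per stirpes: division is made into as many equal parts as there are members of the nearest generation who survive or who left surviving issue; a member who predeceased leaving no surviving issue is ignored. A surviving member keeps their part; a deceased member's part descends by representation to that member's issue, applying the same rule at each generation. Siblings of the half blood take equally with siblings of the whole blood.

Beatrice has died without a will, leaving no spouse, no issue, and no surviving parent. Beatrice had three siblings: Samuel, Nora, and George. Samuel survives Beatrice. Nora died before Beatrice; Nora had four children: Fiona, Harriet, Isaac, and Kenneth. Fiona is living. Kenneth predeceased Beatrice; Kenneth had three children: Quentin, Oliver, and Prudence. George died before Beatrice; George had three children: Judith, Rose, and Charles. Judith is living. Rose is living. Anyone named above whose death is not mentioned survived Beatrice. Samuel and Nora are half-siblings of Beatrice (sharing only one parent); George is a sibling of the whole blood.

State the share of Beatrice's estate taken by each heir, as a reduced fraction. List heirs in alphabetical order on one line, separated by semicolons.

Charles 1/9; Fiona 1/12; Harriet 1/12; Isaac 1/12; Judith 1/9; Oliver 1/36; Prudence 1/36; Quentin 1/36; Rose 1/9; Samuel 1/3

No spouse, descendants, or parent survives, so the estate passes to Beatrice's siblings per stirpes.
Half-blood and whole-blood siblings take equally under the stated rule.
The estate is divided into 3 equal shares of 1/3 among Samuel, Nora, George.
Samuel is living and takes 1/3.
Nora predeceased; the 1/3 allotted to Nora's branch passes to Nora's issue by representation.
The 1/3 is divided into 4 equal shares of 1/12 among Fiona, Harriet, Isaac, Kenneth.
Fiona is living and takes 1/12.
Harriet is living and takes 1/12.
Isaac is living and takes 1/12.
Kenneth predeceased; the 1/12 allotted to Kenneth's branch passes to Kenneth's issue by representation.
The 1/12 is divided into 3 equal shares of 1/36 among Quentin, Oliver, Prudence.
Quentin is living and takes 1/36.
Oliver is living and takes 1/36.
Prudence is living and takes 1/36.
George predeceased; the 1/3 allotted to George's branch passes to George's issue by representation.
The 1/3 is divided into 3 equal shares of 1/9 among Judith, Rose, Charles.
Judith is living and takes 1/9.
Rose is living and takes 1/9.
Charles is living and takes 1/9.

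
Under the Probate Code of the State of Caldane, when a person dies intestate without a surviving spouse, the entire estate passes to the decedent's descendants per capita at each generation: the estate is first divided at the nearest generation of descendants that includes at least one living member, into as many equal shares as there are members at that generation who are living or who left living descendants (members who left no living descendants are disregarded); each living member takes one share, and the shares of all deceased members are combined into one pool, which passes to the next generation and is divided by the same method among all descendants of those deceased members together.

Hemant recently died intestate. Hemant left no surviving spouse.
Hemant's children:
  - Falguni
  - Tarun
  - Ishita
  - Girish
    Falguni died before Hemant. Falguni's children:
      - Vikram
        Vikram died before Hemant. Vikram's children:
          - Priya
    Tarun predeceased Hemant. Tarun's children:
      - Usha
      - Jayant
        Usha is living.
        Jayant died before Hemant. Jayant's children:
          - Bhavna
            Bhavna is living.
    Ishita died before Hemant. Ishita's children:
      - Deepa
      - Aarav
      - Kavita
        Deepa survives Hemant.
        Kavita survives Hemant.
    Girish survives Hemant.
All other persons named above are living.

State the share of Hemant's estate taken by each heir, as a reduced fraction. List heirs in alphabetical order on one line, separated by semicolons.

There is no surviving spouse, so the entire estate passes to Hemant's descendants per capita at each generation.
At generation 1 (Falguni, Tarun, Ishita, Girish) there are 4 shares of (1)/4 = 1/4 each.
Living: Girish — each takes 1/4.
Deceased: Falguni, Tarun, and Ishita. Their combined 3/4 is pooled and carried to generation 2.
At generation 2 (Vikram, Usha, Jayant, Deepa, Aarav, Kavita) there are 6 shares of (3/4)/6 = 1/8 each.
Living: Usha, Deepa, Aarav, and Kavita — each takes 1/8.
Deceased: Vikram and Jayant. Their combined 1/4 is pooled and carried to generation 3.
At generation 3 (Priya, Bhavna) there are 2 shares of (1/4)/2 = 1/8 each.
Living: Priya and Bhavna — each takes 1/8.

Aarav 1/8; Bhavna 1/8; Deepa 1/8; Girish 1/4; Kavita 1/8; Priya 1/8; Usha 1/8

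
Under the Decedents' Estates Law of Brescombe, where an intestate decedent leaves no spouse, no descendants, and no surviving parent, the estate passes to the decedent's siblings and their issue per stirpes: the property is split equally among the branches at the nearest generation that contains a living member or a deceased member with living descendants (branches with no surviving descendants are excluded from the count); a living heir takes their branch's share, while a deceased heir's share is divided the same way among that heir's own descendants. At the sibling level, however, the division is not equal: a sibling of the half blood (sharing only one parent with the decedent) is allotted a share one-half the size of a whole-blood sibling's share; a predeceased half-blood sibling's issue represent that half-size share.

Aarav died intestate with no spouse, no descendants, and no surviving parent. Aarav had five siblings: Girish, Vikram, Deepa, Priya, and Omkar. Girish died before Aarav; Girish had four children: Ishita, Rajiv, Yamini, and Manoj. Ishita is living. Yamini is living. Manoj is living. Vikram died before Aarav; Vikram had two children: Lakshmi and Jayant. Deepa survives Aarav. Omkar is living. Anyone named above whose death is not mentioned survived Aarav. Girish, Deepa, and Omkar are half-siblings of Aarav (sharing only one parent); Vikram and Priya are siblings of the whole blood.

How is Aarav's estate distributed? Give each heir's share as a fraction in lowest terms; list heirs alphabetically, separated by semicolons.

Deepa 1/7; Ishita 1/28; Jayant 1/7; Lakshmi 1/7; Manoj 1/28; Omkar 1/7; Priya 2/7; Rajiv 1/28; Yamini 1/28

No spouse, descendants, or parent survives, so the estate passes to Aarav's siblings per stirpes.
Half-blood siblings count for one-half the weight of whole-blood siblings at the initial division.
Dividing 1 in proportion to weights (total weight 7/2): Girish (weight 1/2) → 1/7; Vikram (weight 1) → 2/7; Deepa (weight 1/2) → 1/7; Priya (weight 1) → 2/7; Omkar (weight 1/2) → 1/7.
Girish predeceased; the 1/7 allotted to Girish's branch passes to Girish's issue by representation.
The 1/7 is divided into 4 equal shares of 1/28 among Ishita, Rajiv, Yamini, Manoj.
Ishita is living and takes 1/28.
Rajiv is living and takes 1/28.
Yamini is living and takes 1/28.
Manoj is living and takes 1/28.
Vikram predeceased; the 2/7 allotted to Vikram's branch passes to Vikram's issue by representation.
The 2/7 is divided into 2 equal shares of 1/7 among Lakshmi, Jayant.
Lakshmi is living and takes 1/7.
Jayant is living and takes 1/7.
Deepa is living and takes 1/7.
Priya is living and takes 2/7.
Omkar is living and takes 1/7.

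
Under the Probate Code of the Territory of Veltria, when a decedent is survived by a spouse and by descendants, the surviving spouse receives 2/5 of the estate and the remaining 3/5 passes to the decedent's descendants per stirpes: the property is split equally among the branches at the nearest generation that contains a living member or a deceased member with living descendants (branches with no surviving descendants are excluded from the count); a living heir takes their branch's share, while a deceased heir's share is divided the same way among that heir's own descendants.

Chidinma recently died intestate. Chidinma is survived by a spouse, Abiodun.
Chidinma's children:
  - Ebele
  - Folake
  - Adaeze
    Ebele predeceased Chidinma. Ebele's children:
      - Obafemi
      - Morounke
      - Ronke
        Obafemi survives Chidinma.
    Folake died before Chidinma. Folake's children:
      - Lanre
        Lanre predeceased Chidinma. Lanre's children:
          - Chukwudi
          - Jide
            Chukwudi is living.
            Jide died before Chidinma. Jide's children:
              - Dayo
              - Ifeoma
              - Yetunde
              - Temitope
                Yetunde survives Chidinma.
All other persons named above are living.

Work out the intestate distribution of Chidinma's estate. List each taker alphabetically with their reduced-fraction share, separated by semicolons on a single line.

Abiodun 2/5; Adaeze 1/5; Chukwudi 1/10; Dayo 1/40; Ifeoma 1/40; Morounke 1/15; Obafemi 1/15; Ronke 1/15; Temitope 1/40; Yetunde 1/40

Abiodun, as surviving spouse, takes 2/5.
The remaining 3/5 passes to Chidinma's descendants per stirpes.
The 3/5 is divided into 3 equal shares of 1/5 among Ebele, Folake, Adaeze.
Ebele predeceased; the 1/5 allotted to Ebele's branch passes to Ebele's issue by representation.
The 1/5 is divided into 3 equal shares of 1/15 among Obafemi, Morounke, Ronke.
Obafemi is living and takes 1/15.
Morounke is living and takes 1/15.
Ronke is living and takes 1/15.
Folake predeceased; the 1/5 allotted to Folake's branch passes to Folake's issue by representation.
Lanre's line is the sole branch at this level, so the full 1/5 passes to Lanre's issue by representation.
The 1/5 is divided into 2 equal shares of 1/10 among Chukwudi, Jide.
Chukwudi is living and takes 1/10.
Jide predeceased; the 1/10 allotted to Jide's branch passes to Jide's issue by representation.
The 1/10 is divided into 4 equal shares of 1/40 among Dayo, Ifeoma, Yetunde, Temitope.
Dayo is living and takes 1/40.
Ifeoma is living and takes 1/40.
Yetunde is living and takes 1/40.
Temitope is living and takes 1/40.
Adaeze is living and takes 1/5.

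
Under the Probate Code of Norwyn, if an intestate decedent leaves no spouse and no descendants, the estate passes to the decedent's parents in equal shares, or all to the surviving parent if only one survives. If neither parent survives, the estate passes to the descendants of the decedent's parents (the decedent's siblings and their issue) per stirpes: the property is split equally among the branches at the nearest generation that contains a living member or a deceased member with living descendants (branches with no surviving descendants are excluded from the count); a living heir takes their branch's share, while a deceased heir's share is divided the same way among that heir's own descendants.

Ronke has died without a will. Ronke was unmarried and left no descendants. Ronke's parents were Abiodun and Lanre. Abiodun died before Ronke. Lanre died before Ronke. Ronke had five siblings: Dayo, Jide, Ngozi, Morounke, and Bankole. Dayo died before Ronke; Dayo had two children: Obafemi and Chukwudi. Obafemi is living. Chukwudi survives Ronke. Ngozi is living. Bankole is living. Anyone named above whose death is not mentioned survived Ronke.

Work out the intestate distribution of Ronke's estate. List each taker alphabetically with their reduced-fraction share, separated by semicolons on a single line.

Neither parent survives and there are no descendants, so the estate passes to Ronke's siblings and their issue per stirpes.
The estate is divided into 5 equal shares of 1/5 among Dayo, Jide, Ngozi, Morounke, Bankole.
Dayo predeceased; the 1/5 allotted to Dayo's branch passes to Dayo's issue by representation.
The 1/5 is divided into 2 equal shares of 1/10 among Obafemi, Chukwudi.
Obafemi is living and takes 1/10.
Chukwudi is living and takes 1/10.
Jide is living and takes 1/5.
Ngozi is living and takes 1/5.
Morounke is living and takes 1/5.
Bankole is living and takes 1/5.

Bankole 1/5; Chukwudi 1/10; Jide 1/5; Morounke 1/5; Ngozi 1/5; Obafemi 1/10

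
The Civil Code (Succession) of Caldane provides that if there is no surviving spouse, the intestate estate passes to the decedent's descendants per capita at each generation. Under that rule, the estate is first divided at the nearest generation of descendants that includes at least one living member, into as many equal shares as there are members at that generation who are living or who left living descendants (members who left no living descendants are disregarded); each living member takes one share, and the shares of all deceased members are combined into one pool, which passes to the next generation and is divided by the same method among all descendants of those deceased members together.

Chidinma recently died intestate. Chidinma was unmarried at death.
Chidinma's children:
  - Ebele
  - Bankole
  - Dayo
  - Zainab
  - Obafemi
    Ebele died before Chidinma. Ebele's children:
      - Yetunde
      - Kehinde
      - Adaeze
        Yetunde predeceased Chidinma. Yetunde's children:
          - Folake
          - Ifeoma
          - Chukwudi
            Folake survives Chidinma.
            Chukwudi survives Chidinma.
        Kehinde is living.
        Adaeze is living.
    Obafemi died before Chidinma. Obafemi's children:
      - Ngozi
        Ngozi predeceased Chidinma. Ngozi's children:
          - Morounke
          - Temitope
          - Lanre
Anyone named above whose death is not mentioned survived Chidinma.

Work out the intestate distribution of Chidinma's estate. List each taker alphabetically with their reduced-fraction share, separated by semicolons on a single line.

Adaeze 1/10; Bankole 1/5; Chukwudi 1/30; Dayo 1/5; Folake 1/30; Ifeoma 1/30; Kehinde 1/10; Lanre 1/30; Morounke 1/30; Temitope 1/30; Zainab 1/5

There is no surviving spouse, so the entire estate passes to Chidinma's descendants per capita at each generation.
At generation 1 (Ebele, Bankole, Dayo, Zainab, Obafemi) there are 5 shares of (1)/5 = 1/5 each.
Living: Bankole, Dayo, and Zainab — each takes 1/5.
Deceased: Ebele and Obafemi. Their combined 2/5 is pooled and carried to generation 2.
At generation 2 (Yetunde, Kehinde, Adaeze, Ngozi) there are 4 shares of (2/5)/4 = 1/10 each.
Living: Kehinde and Adaeze — each takes 1/10.
Deceased: Yetunde and Ngozi. Their combined 1/5 is pooled and carried to generation 3.
At generation 3 (Folake, Ifeoma, Chukwudi, Morounke, Temitope, Lanre) there are 6 shares of (1/5)/6 = 1/30 each.
Living: Folake, Ifeoma, Chukwudi, Morounke, Temitope, and Lanre — each takes 1/30.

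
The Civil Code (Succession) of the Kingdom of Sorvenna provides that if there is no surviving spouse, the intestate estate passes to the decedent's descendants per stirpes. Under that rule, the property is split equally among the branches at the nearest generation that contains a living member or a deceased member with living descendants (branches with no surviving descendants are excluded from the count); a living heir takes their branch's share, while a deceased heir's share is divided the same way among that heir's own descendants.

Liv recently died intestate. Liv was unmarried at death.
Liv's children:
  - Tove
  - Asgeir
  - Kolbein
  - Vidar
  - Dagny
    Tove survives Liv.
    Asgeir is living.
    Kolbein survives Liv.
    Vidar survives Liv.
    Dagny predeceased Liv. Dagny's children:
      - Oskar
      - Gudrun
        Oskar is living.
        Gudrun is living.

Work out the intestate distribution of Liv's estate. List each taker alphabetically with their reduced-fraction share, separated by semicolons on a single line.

There is no surviving spouse, so the entire estate passes to Liv's descendants per stirpes.
The estate is divided into 5 equal shares of 1/5 among Tove, Asgeir, Kolbein, Vidar, Dagny.
Tove is living and takes 1/5.
Asgeir is living and takes 1/5.
Kolbein is living and takes 1/5.
Vidar is living and takes 1/5.
Dagny predeceased; the 1/5 allotted to Dagny's branch passes to Dagny's issue by representation.
The 1/5 is divided into 2 equal shares of 1/10 among Oskar, Gudrun.
Oskar is living and takes 1/10.
Gudrun is living and takes 1/10.

Asgeir 1/5; Gudrun 1/10; Kolbein 1/5; Oskar 1/10; Tove 1/5; Vidar 1/5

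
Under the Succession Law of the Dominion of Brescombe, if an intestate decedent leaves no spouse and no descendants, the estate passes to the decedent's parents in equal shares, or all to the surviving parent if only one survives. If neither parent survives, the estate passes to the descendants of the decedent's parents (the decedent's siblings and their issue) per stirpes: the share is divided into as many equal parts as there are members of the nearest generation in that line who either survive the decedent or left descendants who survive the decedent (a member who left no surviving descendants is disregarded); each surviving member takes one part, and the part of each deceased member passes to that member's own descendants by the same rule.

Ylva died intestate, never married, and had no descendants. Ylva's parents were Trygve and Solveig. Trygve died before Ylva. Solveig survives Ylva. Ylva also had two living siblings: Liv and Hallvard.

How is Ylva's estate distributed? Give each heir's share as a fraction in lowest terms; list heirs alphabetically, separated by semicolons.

Only one parent, Solveig, survives, so Solveig takes the entire estate. The siblings take nothing because a surviving parent has priority.

Solveig 1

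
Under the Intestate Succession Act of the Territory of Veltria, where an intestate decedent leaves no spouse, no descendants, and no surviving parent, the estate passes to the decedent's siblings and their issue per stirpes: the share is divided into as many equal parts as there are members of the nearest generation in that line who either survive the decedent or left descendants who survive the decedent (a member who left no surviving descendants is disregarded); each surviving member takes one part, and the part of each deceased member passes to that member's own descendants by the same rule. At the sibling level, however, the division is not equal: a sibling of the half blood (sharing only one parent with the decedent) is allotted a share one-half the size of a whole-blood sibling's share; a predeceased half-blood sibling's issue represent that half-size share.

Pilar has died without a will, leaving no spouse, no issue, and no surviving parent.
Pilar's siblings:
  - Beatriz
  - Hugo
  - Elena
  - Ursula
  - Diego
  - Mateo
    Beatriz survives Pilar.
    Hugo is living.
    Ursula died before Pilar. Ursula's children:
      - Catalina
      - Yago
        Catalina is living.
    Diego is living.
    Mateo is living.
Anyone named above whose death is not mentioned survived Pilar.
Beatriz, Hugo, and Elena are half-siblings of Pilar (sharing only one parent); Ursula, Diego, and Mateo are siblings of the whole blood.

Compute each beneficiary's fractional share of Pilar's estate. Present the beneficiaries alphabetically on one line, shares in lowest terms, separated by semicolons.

No spouse, descendants, or parent survives, so the estate passes to Pilar's siblings per stirpes.
Half-blood siblings count for one-half the weight of whole-blood siblings at the initial division.
Dividing 1 in proportion to weights (total weight 9/2): Beatriz (weight 1/2) → 1/9; Hugo (weight 1/2) → 1/9; Elena (weight 1/2) → 1/9; Ursula (weight 1) → 2/9; Diego (weight 1) → 2/9; Mateo (weight 1) → 2/9.
Beatriz is living and takes 1/9.
Hugo is living and takes 1/9.
Elena is living and takes 1/9.
Ursula predeceased; the 2/9 allotted to Ursula's branch passes to Ursula's issue by representation.
The 2/9 is divided into 2 equal shares of 1/9 among Catalina, Yago.
Catalina is living and takes 1/9.
Yago is living and takes 1/9.
Diego is living and takes 2/9.
Mateo is living and takes 2/9.

Beatriz 1/9; Catalina 1/9; Diego 2/9; Elena 1/9; Hugo 1/9; Mateo 2/9; Yago 1/9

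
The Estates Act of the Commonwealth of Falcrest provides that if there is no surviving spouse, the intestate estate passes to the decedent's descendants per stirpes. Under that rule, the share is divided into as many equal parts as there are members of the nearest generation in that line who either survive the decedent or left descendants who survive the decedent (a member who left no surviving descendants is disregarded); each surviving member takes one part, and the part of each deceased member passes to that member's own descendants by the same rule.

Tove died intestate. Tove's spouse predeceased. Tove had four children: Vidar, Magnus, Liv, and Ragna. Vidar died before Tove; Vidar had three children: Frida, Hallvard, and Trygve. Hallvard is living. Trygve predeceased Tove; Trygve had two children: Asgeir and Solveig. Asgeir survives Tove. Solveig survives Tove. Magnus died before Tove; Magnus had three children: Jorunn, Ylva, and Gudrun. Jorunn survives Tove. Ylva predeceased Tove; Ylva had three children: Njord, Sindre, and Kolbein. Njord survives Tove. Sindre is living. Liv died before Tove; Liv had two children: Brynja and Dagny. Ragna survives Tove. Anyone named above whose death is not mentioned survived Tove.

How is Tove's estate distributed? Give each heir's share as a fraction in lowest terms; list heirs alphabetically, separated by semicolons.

There is no surviving spouse, so the entire estate passes to Tove's descendants per stirpes.
The estate is divided into 4 equal shares of 1/4 among Vidar, Magnus, Liv, Ragna.
Vidar predeceased; the 1/4 allotted to Vidar's branch passes to Vidar's issue by representation.
The 1/4 is divided into 3 equal shares of 1/12 among Frida, Hallvard, Trygve.
Frida is living and takes 1/12.
Hallvard is living and takes 1/12.
Trygve predeceased; the 1/12 allotted to Trygve's branch passes to Trygve's issue by representation.
The 1/12 is divided into 2 equal shares of 1/24 among Asgeir, Solveig.
Asgeir is living and takes 1/24.
Solveig is living and takes 1/24.
Magnus predeceased; the 1/4 allotted to Magnus's branch passes to Magnus's issue by representation.
The 1/4 is divided into 3 equal shares of 1/12 among Jorunn, Ylva, Gudrun.
Jorunn is living and takes 1/12.
Ylva predeceased; the 1/12 allotted to Ylva's branch passes to Ylva's issue by representation.
The 1/12 is divided into 3 equal shares of 1/36 among Njord, Sindre, Kolbein.
Njord is living and takes 1/36.
Sindre is living and takes 1/36.
Kolbein is living and takes 1/36.
Gudrun is living and takes 1/12.
Liv predeceased; the 1/4 allotted to Liv's branch passes to Liv's issue by representation.
The 1/4 is divided into 2 equal shares of 1/8 among Brynja, Dagny.
Brynja is living and takes 1/8.
Dagny is living and takes 1/8.
Ragna is living and takes 1/4.

Asgeir 1/24; Brynja 1/8; Dagny 1/8; Frida 1/12; Gudrun 1/12; Hallvard 1/12; Jorunn 1/12; Kolbein 1/36; Njord 1/36; Ragna 1/4; Sindre 1/36; Solveig 1/24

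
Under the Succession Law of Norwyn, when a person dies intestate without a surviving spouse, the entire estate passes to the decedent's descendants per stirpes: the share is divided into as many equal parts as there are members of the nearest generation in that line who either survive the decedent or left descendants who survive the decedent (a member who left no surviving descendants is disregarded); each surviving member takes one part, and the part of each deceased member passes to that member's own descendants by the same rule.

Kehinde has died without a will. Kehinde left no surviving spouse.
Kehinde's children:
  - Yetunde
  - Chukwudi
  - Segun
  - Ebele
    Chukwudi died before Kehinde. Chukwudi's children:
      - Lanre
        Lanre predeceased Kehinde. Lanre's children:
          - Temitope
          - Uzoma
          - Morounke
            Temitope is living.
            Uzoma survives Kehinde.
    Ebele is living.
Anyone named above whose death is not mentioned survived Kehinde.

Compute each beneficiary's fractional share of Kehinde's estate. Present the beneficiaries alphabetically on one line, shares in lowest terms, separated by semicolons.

There is no surviving spouse, so the entire estate passes to Kehinde's descendants per stirpes.
The estate is divided into 4 equal shares of 1/4 among Yetunde, Chukwudi, Segun, Ebele.
Yetunde is living and takes 1/4.
Chukwudi predeceased; the 1/4 allotted to Chukwudi's branch passes to Chukwudi's issue by representation.
Lanre's line is the sole branch at this level, so the full 1/4 passes to Lanre's issue by representation.
The 1/4 is divided into 3 equal shares of 1/12 among Temitope, Uzoma, Morounke.
Temitope is living and takes 1/12.
Uzoma is living and takes 1/12.
Morounke is living and takes 1/12.
Segun is living and takes 1/4.
Ebele is living and takes 1/4.

Ebele 1/4; Morounke 1/12; Segun 1/4; Temitope 1/12; Uzoma 1/12; Yetunde 1/4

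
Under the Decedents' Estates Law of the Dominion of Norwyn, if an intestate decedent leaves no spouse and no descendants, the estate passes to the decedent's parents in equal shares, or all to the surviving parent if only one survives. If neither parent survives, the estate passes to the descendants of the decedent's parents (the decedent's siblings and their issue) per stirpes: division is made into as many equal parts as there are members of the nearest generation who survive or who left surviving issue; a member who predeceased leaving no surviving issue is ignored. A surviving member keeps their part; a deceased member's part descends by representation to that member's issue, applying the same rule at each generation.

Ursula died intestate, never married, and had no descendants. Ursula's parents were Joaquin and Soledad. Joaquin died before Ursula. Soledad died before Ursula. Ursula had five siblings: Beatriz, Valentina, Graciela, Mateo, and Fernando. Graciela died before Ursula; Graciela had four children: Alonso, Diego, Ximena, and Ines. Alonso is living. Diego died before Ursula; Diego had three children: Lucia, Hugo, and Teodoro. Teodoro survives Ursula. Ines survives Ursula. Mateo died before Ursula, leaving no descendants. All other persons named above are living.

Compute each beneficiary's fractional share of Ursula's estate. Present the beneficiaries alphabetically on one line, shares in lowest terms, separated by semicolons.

Neither parent survives and there are no descendants, so the estate passes to Ursula's siblings and their issue per stirpes.
Mateo left no surviving issue, so that branch lapses and is disregarded.
The estate is divided into 4 equal shares of 1/4 among Beatriz, Valentina, Graciela, Fernando.
Beatriz is living and takes 1/4.
Valentina is living and takes 1/4.
Graciela predeceased; the 1/4 allotted to Graciela's branch passes to Graciela's issue by representation.
The 1/4 is divided into 4 equal shares of 1/16 among Alonso, Diego, Ximena, Ines.
Alonso is living and takes 1/16.
Diego predeceased; the 1/16 allotted to Diego's branch passes to Diego's issue by representation.
The 1/16 is divided into 3 equal shares of 1/48 among Lucia, Hugo, Teodoro.
Lucia is living and takes 1/48.
Hugo is living and takes 1/48.
Teodoro is living and takes 1/48.
Ximena is living and takes 1/16.
Ines is living and takes 1/16.
Fernando is living and takes 1/4.

Alonso 1/16; Beatriz 1/4; Fernando 1/4; Hugo 1/48; Ines 1/16; Lucia 1/48; Teodoro 1/48; Valentina 1/4; Ximena 1/16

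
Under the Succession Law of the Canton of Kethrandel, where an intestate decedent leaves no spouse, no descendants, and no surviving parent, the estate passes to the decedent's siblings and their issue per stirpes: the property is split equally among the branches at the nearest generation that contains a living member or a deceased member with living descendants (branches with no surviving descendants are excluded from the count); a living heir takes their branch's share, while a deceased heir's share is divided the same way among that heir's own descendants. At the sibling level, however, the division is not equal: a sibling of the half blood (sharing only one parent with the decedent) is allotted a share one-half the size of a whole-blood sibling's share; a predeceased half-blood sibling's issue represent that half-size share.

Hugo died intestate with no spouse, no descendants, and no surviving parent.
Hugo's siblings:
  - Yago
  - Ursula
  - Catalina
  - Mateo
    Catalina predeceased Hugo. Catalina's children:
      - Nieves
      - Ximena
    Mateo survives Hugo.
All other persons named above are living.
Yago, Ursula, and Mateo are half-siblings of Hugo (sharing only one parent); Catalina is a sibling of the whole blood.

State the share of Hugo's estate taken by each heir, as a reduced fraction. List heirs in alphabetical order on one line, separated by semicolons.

No spouse, descendants, or parent survives, so the estate passes to Hugo's siblings per stirpes.
Half-blood siblings count for one-half the weight of whole-blood siblings at the initial division.
Dividing 1 in proportion to weights (total weight 5/2): Yago (weight 1/2) → 1/5; Ursula (weight 1/2) → 1/5; Catalina (weight 1) → 2/5; Mateo (weight 1/2) → 1/5.
Yago is living and takes 1/5.
Ursula is living and takes 1/5.
Catalina predeceased; the 2/5 allotted to Catalina's branch passes to Catalina's issue by representation.
The 2/5 is divided into 2 equal shares of 1/5 among Nieves, Ximena.
Nieves is living and takes 1/5.
Ximena is living and takes 1/5.
Mateo is living and takes 1/5.

Mateo 1/5; Nieves 1/5; Ursula 1/5; Ximena 1/5; Yago 1/5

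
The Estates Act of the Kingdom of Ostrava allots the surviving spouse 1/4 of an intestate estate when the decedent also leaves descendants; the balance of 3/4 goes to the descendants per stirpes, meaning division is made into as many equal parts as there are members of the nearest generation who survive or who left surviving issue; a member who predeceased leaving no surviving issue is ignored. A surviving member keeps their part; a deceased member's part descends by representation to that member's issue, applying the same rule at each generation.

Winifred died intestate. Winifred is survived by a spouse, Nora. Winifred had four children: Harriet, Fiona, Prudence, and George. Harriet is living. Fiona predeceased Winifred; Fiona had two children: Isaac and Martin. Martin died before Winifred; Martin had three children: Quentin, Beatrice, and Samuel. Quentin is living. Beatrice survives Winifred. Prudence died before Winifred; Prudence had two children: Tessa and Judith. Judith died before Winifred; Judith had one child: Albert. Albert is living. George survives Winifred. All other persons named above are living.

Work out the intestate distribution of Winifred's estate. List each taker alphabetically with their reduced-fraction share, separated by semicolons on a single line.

Nora, as surviving spouse, takes 1/4.
The remaining 3/4 passes to Winifred's descendants per stirpes.
The 3/4 is divided into 4 equal shares of 3/16 among Harriet, Fiona, Prudence, George.
Harriet is living and takes 3/16.
Fiona predeceased; the 3/16 allotted to Fiona's branch passes to Fiona's issue by representation.
The 3/16 is divided into 2 equal shares of 3/32 among Isaac, Martin.
Isaac is living and takes 3/32.
Martin predeceased; the 3/32 allotted to Martin's branch passes to Martin's issue by representation.
The 3/32 is divided into 3 equal shares of 1/32 among Quentin, Beatrice, Samuel.
Quentin is living and takes 1/32.
Beatrice is living and takes 1/32.
Samuel is living and takes 1/32.
Prudence predeceased; the 3/16 allotted to Prudence's branch passes to Prudence's issue by representation.
The 3/16 is divided into 2 equal shares of 3/32 among Tessa, Judith.
Tessa is living and takes 3/32.
Judith predeceased; the 3/32 allotted to Judith's branch passes to Judith's issue by representation.
Albert is the sole taker at this level and receives the full 3/32.
George is living and takes 3/16.

Albert 3/32; Beatrice 1/32; George 3/16; Harriet 3/16; Isaac 3/32; Nora 1/4; Quentin 1/32; Samuel 1/32; Tessa 3/32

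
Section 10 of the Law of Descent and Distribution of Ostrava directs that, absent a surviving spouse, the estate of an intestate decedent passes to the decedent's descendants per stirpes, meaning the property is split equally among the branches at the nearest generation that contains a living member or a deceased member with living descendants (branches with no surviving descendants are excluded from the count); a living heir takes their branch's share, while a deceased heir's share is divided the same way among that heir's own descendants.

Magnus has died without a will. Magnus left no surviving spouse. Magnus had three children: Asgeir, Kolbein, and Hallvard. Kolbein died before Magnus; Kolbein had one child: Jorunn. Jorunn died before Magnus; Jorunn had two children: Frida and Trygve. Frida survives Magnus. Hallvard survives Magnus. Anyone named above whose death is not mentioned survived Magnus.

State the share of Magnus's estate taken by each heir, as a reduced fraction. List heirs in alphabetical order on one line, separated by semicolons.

Asgeir 1/3; Frida 1/6; Hallvard 1/3; Trygve 1/6

There is no surviving spouse, so the entire estate passes to Magnus's descendants per stirpes.
The estate is divided into 3 equal shares of 1/3 among Asgeir, Kolbein, Hallvard.
Asgeir is living and takes 1/3.
Kolbein predeceased; the 1/3 allotted to Kolbein's branch passes to Kolbein's issue by representation.
Jorunn's line is the sole branch at this level, so the full 1/3 passes to Jorunn's issue by representation.
The 1/3 is divided into 2 equal shares of 1/6 among Frida, Trygve.
Frida is living and takes 1/6.
Trygve is living and takes 1/6.
Hallvard is living and takes 1/3.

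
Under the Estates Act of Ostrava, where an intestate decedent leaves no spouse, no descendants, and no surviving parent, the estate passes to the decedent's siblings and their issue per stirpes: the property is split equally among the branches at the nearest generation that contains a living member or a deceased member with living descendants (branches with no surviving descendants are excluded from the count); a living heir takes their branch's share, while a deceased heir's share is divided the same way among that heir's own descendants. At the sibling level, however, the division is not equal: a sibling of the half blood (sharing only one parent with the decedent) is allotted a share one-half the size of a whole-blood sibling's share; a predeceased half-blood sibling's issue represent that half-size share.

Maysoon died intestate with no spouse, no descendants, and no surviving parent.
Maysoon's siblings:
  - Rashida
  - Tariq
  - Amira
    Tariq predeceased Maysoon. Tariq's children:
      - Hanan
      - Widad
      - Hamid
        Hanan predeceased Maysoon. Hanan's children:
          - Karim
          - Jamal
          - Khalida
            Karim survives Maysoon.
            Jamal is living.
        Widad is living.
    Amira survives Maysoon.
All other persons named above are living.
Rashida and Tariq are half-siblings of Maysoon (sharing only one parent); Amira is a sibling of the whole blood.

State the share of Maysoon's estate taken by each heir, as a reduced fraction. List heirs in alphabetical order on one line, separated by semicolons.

Amira 1/2; Hamid 1/12; Jamal 1/36; Karim 1/36; Khalida 1/36; Rashida 1/4; Widad 1/12

No spouse, descendants, or parent survives, so the estate passes to Maysoon's siblings per stirpes.
Half-blood siblings count for one-half the weight of whole-blood siblings at the initial division.
Dividing 1 in proportion to weights (total weight 2): Rashida (weight 1/2) → 1/4; Tariq (weight 1/2) → 1/4; Amira (weight 1) → 1/2.
Rashida is living and takes 1/4.
Tariq predeceased; the 1/4 allotted to Tariq's branch passes to Tariq's issue by representation.
The 1/4 is divided into 3 equal shares of 1/12 among Hanan, Widad, Hamid.
Hanan predeceased; the 1/12 allotted to Hanan's branch passes to Hanan's issue by representation.
The 1/12 is divided into 3 equal shares of 1/36 among Karim, Jamal, Khalida.
Karim is living and takes 1/36.
Jamal is living and takes 1/36.
Khalida is living and takes 1/36.
Widad is living and takes 1/12.
Hamid is living and takes 1/12.
Amira is living and takes 1/2.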